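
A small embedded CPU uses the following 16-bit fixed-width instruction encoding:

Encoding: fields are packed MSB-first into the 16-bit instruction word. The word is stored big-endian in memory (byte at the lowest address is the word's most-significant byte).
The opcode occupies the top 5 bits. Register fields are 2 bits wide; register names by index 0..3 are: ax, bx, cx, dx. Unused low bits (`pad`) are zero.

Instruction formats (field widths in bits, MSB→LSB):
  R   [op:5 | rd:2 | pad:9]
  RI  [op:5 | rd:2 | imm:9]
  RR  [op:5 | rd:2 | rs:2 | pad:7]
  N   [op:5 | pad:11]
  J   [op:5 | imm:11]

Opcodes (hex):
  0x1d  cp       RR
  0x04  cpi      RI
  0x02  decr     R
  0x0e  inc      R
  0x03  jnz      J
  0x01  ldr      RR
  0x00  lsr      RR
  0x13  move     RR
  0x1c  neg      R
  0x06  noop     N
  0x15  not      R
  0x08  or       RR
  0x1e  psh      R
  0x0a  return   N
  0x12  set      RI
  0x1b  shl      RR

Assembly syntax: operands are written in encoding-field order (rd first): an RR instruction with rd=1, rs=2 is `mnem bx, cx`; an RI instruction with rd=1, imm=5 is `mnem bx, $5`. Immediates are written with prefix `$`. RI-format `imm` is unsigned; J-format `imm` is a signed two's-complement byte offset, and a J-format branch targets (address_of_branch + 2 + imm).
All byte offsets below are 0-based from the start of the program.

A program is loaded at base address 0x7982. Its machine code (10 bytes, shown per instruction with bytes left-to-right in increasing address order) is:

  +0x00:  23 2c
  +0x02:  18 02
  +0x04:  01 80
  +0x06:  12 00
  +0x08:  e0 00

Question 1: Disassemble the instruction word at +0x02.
jnz $2

@+02  big-endian(18 02) = 0x1802
  opcode bits[15:11]=0x3: jnz/J
  [10:0] imm=2 = $2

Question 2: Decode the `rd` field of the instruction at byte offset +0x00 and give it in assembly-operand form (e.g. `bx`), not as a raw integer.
[00] 23 2c → 0x232c
  op=0x232c>>11=0x4 ⇒ cpi (RI)
  [10:9] rd=1 = bx
  [8:0] imm=300 = $300

bx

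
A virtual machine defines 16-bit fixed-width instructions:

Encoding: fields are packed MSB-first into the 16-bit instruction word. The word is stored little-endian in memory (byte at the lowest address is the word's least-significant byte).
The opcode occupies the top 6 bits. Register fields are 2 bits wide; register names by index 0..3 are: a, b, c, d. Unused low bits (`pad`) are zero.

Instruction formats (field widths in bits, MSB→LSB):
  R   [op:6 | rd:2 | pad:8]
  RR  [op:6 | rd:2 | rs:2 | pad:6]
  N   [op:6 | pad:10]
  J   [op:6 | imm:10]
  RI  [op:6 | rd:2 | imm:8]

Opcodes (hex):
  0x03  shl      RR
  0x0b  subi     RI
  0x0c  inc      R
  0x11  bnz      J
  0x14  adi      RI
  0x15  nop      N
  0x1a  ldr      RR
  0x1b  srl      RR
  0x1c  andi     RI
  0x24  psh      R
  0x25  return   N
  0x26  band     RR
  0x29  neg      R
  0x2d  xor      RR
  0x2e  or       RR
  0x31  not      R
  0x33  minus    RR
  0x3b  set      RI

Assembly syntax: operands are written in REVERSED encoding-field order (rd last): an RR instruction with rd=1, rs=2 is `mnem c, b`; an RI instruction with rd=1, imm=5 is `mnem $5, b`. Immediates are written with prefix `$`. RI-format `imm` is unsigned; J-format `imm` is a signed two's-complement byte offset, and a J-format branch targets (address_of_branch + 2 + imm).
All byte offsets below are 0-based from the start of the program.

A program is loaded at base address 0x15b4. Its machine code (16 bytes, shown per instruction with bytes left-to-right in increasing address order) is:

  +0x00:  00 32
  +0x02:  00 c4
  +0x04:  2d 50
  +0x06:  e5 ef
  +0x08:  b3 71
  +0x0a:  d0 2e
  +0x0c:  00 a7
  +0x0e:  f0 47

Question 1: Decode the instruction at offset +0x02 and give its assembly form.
not a

+0x02: 00 c4 ⇒ word 0xc400 (little)
  op=0xc400>>10=0x31 ⇒ not (R)
  [9:8] rd=0 = a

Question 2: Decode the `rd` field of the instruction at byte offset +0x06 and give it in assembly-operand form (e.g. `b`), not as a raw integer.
[06] e5 ef → 0xefe5
  top 6b → 0x3b → set [RI]
  rd: (w>>8)&0x3=0x3 → d
  imm: (w>>0)&0xff=0xe5 → $229

d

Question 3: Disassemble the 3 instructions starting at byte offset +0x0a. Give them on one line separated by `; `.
subi $208, c; neg d; bnz $-16

+0x0a: d0 2e ⇒ word 0x2ed0 (little)
  op=0x2ed0>>10=0xb ⇒ subi (RI)
  rd: (w>>8)&0x3=0x2 → c
  imm: (w>>0)&0xff=0xd0 → $208
+0x0c: 00 a7 ⇒ word 0xa700 (little)
  op=0xa700>>10=0x29 ⇒ neg (R)
  rd: (w>>8)&0x3=0x3 → d
+0x0e: f0 47 ⇒ word 0x47f0 (little)
  op=0x47f0>>10=0x11 ⇒ bnz (J)
  imm: (w>>0)&0x3ff=0x3f0 (s10→-16) → $-16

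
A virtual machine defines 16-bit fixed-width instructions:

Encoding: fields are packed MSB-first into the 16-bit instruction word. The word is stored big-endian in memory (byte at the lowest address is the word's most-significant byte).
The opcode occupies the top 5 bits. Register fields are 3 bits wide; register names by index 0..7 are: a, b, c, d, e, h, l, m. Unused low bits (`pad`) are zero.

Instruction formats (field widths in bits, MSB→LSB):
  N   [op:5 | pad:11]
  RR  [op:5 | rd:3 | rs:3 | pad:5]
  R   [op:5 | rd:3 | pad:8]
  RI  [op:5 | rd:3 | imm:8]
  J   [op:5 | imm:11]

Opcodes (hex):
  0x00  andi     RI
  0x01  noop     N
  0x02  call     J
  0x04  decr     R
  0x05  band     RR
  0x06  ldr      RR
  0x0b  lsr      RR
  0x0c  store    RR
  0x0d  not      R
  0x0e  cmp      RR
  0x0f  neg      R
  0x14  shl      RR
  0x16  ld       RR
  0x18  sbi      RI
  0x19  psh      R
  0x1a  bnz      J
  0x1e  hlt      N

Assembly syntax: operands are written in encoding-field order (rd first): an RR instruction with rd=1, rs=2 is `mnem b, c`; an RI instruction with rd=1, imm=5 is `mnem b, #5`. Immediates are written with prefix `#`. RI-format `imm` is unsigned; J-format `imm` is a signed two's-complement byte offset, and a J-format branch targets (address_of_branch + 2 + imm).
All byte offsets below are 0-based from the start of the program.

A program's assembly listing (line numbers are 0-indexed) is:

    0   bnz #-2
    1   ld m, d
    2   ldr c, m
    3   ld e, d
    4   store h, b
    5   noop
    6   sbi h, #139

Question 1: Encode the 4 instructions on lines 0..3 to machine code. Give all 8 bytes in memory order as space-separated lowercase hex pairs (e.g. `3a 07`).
d7 fe b7 60 32 e0 b4 60

0. bnz fields op=0x1a:5|imm=-2:11 → word d7feh → d7 fe
1. ld fields op=0x16:5|rd=7:3|rs=3:3|pad=0:5 → word b760h → b7 60
2. ldr fields op=0x6:5|rd=2:3|rs=7:3|pad=0:5 → word 32e0h → 32 e0
3. ld fields op=0x16:5|rd=4:3|rs=3:3|pad=0:5 → word b460h → b4 60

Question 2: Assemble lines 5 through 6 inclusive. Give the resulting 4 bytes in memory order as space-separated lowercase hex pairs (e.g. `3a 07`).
08 00 c5 8b

L5: noop op=0x1:5|pad=0:11 ⇒ 0x0800 ⇒ big 08 00
L6: sbi op=0x18:5|rd=5:3|imm=139:8 ⇒ 0xc58b ⇒ big c5 8b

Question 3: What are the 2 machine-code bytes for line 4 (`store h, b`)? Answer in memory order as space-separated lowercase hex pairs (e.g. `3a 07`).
4. store fields op=0xc:5|rd=5:3|rs=1:3|pad=0:5 → word 6520h → 65 20

65 20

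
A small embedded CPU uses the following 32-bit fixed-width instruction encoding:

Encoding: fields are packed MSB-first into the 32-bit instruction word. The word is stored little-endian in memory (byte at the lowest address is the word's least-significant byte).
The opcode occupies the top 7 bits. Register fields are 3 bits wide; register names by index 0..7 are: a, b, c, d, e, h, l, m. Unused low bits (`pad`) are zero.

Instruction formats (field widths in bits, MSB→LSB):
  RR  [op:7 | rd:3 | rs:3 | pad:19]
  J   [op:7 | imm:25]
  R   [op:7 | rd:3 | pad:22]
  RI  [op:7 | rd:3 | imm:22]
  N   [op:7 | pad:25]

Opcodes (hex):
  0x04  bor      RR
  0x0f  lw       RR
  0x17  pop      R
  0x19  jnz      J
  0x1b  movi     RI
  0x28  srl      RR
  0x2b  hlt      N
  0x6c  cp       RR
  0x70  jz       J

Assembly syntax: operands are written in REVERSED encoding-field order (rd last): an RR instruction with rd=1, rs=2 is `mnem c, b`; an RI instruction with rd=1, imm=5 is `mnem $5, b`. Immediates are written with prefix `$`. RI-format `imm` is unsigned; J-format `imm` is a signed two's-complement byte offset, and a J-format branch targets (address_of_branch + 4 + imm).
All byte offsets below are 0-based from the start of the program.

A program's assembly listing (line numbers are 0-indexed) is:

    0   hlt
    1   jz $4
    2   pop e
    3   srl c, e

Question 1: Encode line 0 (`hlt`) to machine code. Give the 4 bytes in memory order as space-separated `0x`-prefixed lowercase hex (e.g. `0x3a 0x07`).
0x00 0x00 0x00 0x56

L0: hlt op=0x2b:7|pad=0:25 ⇒ 0x56000000 ⇒ little 00 00 00 56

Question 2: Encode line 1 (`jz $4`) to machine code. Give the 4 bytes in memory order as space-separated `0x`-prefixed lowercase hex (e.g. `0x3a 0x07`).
0x04 0x00 0x00 0xe0

L1: jz op=0x70:7|imm=4:25 ⇒ 0xe0000004 ⇒ little 04 00 00 e0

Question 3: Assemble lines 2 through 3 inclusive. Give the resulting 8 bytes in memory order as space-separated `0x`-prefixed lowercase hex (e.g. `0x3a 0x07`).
0x00 0x00 0x00 0x2f 0x00 0x00 0x10 0x51

2. pop fields op=0x17:7|rd=4:3|pad=0:22 → word 2f000000h → 00 00 00 2f
3. srl fields op=0x28:7|rd=4:3|rs=2:3|pad=0:19 → word 51100000h → 00 00 10 51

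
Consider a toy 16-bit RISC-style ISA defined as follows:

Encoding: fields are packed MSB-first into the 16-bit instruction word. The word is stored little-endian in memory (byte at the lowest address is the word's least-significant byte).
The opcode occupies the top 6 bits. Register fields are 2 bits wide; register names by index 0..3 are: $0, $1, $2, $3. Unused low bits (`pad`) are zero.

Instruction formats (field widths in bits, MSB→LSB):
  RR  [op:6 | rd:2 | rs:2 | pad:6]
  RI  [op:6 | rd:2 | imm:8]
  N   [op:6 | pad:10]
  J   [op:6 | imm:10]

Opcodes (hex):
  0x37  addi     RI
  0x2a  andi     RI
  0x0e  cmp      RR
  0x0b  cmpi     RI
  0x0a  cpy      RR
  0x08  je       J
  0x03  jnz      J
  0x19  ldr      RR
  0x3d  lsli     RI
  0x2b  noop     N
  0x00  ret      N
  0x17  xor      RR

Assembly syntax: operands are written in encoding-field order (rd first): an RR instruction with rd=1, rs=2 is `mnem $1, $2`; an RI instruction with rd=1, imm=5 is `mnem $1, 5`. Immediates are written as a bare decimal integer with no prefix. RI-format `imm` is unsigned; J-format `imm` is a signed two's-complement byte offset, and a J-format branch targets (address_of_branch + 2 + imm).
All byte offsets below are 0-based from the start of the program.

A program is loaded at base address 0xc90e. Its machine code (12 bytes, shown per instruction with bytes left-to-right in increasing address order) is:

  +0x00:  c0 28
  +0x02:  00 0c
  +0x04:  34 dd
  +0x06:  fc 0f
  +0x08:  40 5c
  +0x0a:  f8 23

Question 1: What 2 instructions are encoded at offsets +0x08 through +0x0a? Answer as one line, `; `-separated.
xor $0, $1; je -8

[08] 40 5c → 0x5c40
  opcode bits[15:10]=0x17: xor/RR
  [9:8] rd=0 = $0
  [7:6] rs=1 = $1
[0a] f8 23 → 0x23f8
  opcode bits[15:10]=0x8: je/J
  [9:0] imm=1016 (s10→-8) = -8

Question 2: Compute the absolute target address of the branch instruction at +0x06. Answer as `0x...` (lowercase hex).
0xc912

off 0x06: read fc 0f as little → 0x0ffc
  opcode bits[15:10]=0x3: jnz/J
  [9:0] imm=1020 (s10→-4) = -4
  target = base 0xc90e + off 0x06 + 2 + imm -4 = 0xc912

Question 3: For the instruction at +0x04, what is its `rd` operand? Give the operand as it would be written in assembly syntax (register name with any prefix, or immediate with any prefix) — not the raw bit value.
$1

off 0x04: read 34 dd as little → 0xdd34
  opcode bits[15:10]=0x37: addi/RI
  rd@[9:8]=0x1 ⇒ $1
  imm@[7:0]=0x34 ⇒ 52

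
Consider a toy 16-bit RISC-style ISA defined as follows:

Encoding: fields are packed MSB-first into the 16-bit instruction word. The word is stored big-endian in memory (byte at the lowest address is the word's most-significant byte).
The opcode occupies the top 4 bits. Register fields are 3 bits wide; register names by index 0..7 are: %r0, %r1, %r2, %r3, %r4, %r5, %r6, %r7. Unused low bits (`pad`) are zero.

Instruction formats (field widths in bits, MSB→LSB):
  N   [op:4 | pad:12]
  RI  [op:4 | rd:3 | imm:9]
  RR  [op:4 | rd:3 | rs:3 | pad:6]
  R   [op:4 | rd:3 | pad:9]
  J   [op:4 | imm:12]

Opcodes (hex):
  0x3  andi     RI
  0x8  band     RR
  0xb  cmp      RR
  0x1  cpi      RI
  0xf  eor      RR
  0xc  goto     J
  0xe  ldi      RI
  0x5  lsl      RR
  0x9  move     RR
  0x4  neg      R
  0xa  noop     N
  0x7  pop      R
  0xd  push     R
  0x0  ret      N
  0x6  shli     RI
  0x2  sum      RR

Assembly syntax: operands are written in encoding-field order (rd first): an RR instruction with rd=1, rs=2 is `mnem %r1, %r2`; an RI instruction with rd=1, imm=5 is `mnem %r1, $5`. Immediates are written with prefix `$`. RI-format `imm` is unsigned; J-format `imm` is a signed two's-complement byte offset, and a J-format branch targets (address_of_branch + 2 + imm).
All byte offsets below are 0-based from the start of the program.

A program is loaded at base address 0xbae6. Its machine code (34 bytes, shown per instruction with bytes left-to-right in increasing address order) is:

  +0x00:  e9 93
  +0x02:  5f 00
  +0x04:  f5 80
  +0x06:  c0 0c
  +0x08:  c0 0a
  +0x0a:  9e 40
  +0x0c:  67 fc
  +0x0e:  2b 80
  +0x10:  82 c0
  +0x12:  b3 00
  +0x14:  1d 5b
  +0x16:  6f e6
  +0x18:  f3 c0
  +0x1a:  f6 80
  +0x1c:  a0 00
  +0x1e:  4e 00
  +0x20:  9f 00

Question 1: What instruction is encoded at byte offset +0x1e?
neg %r7

[1e] 4e 00 → 0x4e00
  opcode bits[15:12]=0x4: neg/R
  rd@[11:9]=0x7 ⇒ %r7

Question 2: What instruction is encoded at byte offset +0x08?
goto $10

off 0x08: read c0 0a as big → 0xc00a
  opcode bits[15:12]=0xc: goto/J
  imm@[11:0]=0xa ⇒ $10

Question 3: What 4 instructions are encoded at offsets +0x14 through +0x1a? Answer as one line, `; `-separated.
cpi %r6, $347; shli %r7, $486; eor %r1, %r7; eor %r3, %r2

off 0x14: read 1d 5b as big → 0x1d5b
  opcode bits[15:12]=0x1: cpi/RI
  rd: (w>>9)&0x7=0x6 → %r6
  imm: (w>>0)&0x1ff=0x15b → $347
off 0x16: read 6f e6 as big → 0x6fe6
  opcode bits[15:12]=0x6: shli/RI
  rd: (w>>9)&0x7=0x7 → %r7
  imm: (w>>0)&0x1ff=0x1e6 → $486
off 0x18: read f3 c0 as big → 0xf3c0
  opcode bits[15:12]=0xf: eor/RR
  rd: (w>>9)&0x7=0x1 → %r1
  rs: (w>>6)&0x7=0x7 → %r7
off 0x1a: read f6 80 as big → 0xf680
  opcode bits[15:12]=0xf: eor/RR
  rd: (w>>9)&0x7=0x3 → %r3
  rs: (w>>6)&0x7=0x2 → %r2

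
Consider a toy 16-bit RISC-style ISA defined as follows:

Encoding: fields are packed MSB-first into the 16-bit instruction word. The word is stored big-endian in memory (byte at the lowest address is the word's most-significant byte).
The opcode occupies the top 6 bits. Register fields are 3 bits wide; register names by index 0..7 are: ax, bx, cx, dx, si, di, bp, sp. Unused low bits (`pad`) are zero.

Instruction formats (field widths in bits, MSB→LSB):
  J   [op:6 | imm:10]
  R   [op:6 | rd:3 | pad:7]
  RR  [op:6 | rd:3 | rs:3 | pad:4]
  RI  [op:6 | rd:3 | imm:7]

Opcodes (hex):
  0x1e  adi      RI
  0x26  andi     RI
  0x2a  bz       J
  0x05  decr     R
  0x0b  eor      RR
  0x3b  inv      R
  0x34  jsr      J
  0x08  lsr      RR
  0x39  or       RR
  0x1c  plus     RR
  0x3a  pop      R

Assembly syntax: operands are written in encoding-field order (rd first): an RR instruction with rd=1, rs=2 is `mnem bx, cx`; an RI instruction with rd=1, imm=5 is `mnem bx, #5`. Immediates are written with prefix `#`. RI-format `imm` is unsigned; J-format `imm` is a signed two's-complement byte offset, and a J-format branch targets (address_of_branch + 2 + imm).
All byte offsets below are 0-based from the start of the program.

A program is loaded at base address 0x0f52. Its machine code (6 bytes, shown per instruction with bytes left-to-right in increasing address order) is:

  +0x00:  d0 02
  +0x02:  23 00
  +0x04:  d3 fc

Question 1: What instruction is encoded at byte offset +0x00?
jsr #2

@+00  big-endian(d0 02) = 0xd002
  opcode bits[15:10]=0x34: jsr/J
  imm: (w>>0)&0x3ff=0x2 → #2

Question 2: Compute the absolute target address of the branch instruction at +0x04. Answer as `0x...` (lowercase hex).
off 0x04: read d3 fc as big → 0xd3fc
  top 6b → 0x34 → jsr [J]
  [9:0] imm=1020 (s10→-4) = #-4
  target = base 0x0f52 + off 0x04 + 2 + imm -4 = 0x0f54

0x0f54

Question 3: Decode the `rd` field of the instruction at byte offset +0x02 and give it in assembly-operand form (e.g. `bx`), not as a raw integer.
off 0x02: read 23 00 as big → 0x2300
  op=0x2300>>10=0x8 ⇒ lsr (RR)
  rd@[9:7]=0x6 ⇒ bp
  rs@[6:4]=0x0 ⇒ ax

bp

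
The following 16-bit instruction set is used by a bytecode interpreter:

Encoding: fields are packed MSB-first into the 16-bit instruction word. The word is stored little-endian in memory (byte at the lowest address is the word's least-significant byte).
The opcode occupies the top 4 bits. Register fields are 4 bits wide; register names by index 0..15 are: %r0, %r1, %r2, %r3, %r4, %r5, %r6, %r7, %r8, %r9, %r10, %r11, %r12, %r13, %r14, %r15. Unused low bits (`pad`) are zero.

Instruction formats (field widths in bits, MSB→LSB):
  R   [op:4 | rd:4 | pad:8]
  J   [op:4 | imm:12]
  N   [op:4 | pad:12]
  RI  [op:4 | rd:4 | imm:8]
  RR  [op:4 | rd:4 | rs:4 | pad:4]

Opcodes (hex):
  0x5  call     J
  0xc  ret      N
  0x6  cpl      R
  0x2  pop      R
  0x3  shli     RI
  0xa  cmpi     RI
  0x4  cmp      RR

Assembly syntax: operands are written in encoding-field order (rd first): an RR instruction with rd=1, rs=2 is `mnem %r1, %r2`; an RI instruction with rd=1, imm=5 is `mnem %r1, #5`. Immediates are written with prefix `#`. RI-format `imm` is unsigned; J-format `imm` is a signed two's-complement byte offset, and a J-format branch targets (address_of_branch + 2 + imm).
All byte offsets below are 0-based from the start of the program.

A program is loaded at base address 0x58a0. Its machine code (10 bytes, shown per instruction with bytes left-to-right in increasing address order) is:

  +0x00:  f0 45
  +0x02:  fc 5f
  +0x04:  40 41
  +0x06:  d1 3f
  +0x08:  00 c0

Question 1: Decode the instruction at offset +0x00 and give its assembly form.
[00] f0 45 → 0x45f0
  top 4b → 0x4 → cmp [RR]
  rd: (w>>8)&0xf=0x5 → %r5
  rs: (w>>4)&0xf=0xf → %r15

cmp %r5, %r15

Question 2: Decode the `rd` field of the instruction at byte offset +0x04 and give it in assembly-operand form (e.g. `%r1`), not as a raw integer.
+0x04: 40 41 ⇒ word 0x4140 (little)
  op=0x4140>>12=0x4 ⇒ cmp (RR)
  rd: (w>>8)&0xf=0x1 → %r1
  rs: (w>>4)&0xf=0x4 → %r4

%r1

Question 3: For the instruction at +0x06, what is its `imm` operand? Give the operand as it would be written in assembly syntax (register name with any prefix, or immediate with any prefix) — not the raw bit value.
@+06  little-endian(d1 3f) = 0x3fd1
  top 4b → 0x3 → shli [RI]
  [11:8] rd=15 = %r15
  [7:0] imm=209 = #209

#209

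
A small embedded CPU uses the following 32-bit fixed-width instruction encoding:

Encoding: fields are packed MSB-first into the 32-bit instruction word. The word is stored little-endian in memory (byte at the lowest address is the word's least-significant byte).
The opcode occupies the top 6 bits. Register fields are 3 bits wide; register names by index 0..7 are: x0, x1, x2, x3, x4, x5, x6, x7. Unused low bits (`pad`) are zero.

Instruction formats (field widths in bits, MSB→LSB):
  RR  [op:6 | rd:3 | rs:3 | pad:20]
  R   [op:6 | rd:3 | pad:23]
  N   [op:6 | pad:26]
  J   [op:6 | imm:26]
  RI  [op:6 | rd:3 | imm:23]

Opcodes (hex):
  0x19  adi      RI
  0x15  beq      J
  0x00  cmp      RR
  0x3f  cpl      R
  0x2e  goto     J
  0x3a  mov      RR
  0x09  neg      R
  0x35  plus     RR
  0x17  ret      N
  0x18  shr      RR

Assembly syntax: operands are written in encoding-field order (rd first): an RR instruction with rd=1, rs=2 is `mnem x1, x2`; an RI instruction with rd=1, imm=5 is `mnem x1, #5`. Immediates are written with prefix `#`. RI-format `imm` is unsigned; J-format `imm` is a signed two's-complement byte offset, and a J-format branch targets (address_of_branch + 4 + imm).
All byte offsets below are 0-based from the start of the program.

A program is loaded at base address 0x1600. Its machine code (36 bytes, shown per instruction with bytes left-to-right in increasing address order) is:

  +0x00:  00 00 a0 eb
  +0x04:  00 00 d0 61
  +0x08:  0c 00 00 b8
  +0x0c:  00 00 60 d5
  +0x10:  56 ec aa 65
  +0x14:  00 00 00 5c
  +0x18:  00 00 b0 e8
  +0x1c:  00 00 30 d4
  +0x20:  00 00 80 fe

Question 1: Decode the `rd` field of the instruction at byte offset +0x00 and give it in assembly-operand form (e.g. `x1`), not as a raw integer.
x7

[00] 00 00 a0 eb → 0xeba00000
  top 6b → 0x3a → mov [RR]
  [25:23] rd=7 = x7
  [22:20] rs=2 = x2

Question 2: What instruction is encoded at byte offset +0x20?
cpl x5

@+20  little-endian(00 00 80 fe) = 0xfe800000
  top 6b → 0x3f → cpl [R]
  rd: (w>>23)&0x7=0x5 → x5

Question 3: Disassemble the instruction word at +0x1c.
plus x0, x3

@+1c  little-endian(00 00 30 d4) = 0xd4300000
  opcode bits[31:26]=0x35: plus/RR
  rd: (w>>23)&0x7=0x0 → x0
  rs: (w>>20)&0x7=0x3 → x3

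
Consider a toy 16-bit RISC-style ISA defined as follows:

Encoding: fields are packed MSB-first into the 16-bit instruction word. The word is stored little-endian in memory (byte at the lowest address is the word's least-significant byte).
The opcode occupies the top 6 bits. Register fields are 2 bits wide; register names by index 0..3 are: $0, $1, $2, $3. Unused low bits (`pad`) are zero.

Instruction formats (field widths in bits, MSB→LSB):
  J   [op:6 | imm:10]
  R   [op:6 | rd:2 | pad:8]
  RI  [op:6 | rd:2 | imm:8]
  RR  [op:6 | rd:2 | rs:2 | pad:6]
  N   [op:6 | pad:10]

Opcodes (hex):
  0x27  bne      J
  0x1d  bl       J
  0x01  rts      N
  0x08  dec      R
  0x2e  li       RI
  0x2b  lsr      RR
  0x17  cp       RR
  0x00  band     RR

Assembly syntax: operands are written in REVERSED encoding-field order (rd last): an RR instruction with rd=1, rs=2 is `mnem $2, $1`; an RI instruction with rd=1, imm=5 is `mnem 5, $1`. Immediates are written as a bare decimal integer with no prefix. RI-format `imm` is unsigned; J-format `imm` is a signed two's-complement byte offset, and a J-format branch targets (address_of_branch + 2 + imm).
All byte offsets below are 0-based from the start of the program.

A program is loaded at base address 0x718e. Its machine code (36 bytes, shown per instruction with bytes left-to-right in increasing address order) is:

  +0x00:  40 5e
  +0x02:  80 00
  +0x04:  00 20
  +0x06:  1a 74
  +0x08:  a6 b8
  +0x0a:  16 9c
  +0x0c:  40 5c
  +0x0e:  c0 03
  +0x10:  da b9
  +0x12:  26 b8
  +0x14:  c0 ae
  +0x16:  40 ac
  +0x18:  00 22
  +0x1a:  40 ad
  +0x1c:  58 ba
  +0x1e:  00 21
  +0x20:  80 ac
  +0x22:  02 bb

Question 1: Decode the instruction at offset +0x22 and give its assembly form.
@+22  little-endian(02 bb) = 0xbb02
  op=0xbb02>>10=0x2e ⇒ li (RI)
  rd@[9:8]=0x3 ⇒ $3
  imm@[7:0]=0x2 ⇒ 2

li 2, $3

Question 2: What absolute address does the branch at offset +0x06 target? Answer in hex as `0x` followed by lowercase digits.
0x71b0

[06] 1a 74 → 0x741a
  top 6b → 0x1d → bl [J]
  imm: (w>>0)&0x3ff=0x1a → 26
  target = base 0x718e + off 0x06 + 2 + imm 26 = 0x71b0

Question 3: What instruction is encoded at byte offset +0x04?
dec $0

+0x04: 00 20 ⇒ word 0x2000 (little)
  opcode bits[15:10]=0x8: dec/R
  [9:8] rd=0 = $0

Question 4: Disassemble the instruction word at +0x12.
@+12  little-endian(26 b8) = 0xb826
  top 6b → 0x2e → li [RI]
  rd@[9:8]=0x0 ⇒ $0
  imm@[7:0]=0x26 ⇒ 38

li 38, $0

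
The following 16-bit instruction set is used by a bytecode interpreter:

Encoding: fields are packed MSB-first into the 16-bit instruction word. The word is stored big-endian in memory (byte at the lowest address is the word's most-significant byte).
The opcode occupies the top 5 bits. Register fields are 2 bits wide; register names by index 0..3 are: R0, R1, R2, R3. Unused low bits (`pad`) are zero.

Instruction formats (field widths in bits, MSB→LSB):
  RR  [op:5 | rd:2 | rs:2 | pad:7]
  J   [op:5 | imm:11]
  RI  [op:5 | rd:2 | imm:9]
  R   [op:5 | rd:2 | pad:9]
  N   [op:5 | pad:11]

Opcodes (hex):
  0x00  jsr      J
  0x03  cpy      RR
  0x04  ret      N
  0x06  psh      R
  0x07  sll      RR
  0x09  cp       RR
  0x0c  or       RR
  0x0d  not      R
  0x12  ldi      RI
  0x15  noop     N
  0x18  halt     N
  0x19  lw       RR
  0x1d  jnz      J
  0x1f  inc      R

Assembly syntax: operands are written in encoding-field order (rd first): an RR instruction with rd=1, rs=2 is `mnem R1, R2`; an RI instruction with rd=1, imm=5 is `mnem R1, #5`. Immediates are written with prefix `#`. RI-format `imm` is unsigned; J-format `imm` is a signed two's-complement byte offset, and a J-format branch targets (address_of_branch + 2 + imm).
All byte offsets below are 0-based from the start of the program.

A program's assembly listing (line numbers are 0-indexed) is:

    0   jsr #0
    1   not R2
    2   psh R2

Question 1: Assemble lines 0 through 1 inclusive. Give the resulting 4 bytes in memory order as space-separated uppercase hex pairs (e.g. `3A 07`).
line 0 (jsr): pack op=0x0:5|imm=0:11 = 0x0000; big→ 00 00
line 1 (not): pack op=0xd:5|rd=2:2|pad=0:9 = 0x6c00; big→ 6c 00

00 00 6C 00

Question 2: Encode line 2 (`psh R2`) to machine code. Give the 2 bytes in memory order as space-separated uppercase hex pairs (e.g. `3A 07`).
line 2 (psh): pack op=0x6:5|rd=2:2|pad=0:9 = 0x3400; big→ 34 00

34 00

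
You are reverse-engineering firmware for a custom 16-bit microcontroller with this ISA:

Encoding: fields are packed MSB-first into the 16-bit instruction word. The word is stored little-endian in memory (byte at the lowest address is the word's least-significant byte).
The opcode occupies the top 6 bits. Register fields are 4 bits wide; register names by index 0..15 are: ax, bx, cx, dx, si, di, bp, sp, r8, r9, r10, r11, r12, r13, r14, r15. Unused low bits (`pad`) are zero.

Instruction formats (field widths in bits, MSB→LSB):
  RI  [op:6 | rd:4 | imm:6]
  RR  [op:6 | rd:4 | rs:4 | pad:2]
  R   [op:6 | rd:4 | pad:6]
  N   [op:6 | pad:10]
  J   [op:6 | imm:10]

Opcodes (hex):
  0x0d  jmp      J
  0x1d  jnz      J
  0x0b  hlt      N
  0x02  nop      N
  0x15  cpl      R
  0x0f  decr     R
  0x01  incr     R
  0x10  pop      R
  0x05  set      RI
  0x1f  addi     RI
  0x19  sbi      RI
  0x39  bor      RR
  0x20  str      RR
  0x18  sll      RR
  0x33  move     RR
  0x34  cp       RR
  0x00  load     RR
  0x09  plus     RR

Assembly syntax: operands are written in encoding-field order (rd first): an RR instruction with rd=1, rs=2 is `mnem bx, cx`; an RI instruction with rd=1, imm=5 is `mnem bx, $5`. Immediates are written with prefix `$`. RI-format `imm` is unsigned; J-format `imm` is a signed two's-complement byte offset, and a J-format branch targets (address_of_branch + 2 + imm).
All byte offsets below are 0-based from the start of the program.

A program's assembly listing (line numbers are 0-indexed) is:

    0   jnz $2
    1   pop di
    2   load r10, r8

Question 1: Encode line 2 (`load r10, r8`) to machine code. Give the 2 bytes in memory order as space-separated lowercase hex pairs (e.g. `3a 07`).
line 2 (load): pack op=0x0:6|rd=10:4|rs=8:4|pad=0:2 = 0x02a0; little→ a0 02

a0 02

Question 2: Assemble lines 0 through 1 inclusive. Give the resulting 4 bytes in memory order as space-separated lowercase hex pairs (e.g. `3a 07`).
02 74 40 41

0. jnz fields op=0x1d:6|imm=2:10 → word 7402h → 02 74
1. pop fields op=0x10:6|rd=5:4|pad=0:6 → word 4140h → 40 41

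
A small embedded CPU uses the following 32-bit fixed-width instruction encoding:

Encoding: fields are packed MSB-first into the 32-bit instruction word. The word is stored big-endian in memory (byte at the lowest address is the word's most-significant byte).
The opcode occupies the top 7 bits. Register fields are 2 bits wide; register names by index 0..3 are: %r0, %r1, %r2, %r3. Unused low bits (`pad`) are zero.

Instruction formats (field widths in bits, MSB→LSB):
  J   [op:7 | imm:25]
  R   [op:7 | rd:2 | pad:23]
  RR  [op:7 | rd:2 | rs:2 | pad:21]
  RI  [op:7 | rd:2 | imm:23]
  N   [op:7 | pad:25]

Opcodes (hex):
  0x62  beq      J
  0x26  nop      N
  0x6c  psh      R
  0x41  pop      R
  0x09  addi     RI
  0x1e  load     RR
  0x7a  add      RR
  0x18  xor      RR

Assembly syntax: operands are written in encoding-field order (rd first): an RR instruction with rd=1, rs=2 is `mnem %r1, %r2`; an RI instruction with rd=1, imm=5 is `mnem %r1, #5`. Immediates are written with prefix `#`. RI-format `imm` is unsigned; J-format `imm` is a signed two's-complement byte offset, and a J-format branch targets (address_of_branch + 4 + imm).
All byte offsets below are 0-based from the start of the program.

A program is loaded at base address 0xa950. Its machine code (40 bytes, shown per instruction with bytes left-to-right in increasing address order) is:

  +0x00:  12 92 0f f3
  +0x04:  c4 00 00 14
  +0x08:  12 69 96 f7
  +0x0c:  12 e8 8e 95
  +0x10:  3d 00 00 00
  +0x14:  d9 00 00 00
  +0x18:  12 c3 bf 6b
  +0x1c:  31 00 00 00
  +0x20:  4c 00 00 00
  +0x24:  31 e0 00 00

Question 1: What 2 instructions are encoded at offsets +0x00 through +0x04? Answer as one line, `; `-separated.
addi %r1, #1183731; beq #20

+0x00: 12 92 0f f3 ⇒ word 0x12920ff3 (big)
  opcode bits[31:25]=0x9: addi/RI
  rd@[24:23]=0x1 ⇒ %r1
  imm@[22:0]=0x120ff3 ⇒ #1183731
+0x04: c4 00 00 14 ⇒ word 0xc4000014 (big)
  opcode bits[31:25]=0x62: beq/J
  imm@[24:0]=0x14 ⇒ #20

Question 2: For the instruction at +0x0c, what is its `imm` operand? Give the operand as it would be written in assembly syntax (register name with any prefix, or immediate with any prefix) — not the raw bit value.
@+0c  big-endian(12 e8 8e 95) = 0x12e88e95
  top 7b → 0x9 → addi [RI]
  rd@[24:23]=0x1 ⇒ %r1
  imm@[22:0]=0x688e95 ⇒ #6852245

#6852245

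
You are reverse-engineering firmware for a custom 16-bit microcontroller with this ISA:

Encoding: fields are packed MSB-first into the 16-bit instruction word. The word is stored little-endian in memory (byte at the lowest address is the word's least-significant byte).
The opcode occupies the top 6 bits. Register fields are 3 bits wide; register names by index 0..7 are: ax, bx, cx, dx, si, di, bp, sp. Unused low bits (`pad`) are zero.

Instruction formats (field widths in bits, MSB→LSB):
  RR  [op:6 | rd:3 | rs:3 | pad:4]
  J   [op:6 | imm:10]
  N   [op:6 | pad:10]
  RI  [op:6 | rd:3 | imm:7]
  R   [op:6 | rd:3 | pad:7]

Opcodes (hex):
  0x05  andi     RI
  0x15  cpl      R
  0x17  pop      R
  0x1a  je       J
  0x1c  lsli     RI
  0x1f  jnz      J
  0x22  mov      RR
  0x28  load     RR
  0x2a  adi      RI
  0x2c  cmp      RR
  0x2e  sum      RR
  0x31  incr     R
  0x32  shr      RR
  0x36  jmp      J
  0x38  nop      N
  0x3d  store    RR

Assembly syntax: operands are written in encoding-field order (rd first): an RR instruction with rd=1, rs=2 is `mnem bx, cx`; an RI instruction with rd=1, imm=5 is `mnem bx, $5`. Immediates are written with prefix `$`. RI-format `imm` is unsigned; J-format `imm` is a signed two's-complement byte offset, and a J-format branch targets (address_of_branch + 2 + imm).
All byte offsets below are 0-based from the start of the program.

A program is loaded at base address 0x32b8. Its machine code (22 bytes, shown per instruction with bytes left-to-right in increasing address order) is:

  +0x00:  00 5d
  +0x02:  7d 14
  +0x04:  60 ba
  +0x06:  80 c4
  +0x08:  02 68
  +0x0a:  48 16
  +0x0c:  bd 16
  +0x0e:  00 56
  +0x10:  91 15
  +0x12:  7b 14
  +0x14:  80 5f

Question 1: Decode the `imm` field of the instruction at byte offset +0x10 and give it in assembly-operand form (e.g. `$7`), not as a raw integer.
off 0x10: read 91 15 as little → 0x1591
  opcode bits[15:10]=0x5: andi/RI
  rd: (w>>7)&0x7=0x3 → dx
  imm: (w>>0)&0x7f=0x11 → $17

$17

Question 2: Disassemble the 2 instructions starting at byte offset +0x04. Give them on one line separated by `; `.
sum si, bp; incr bx

+0x04: 60 ba ⇒ word 0xba60 (little)
  opcode bits[15:10]=0x2e: sum/RR
  [9:7] rd=4 = si
  [6:4] rs=6 = bp
+0x06: 80 c4 ⇒ word 0xc480 (little)
  opcode bits[15:10]=0x31: incr/R
  [9:7] rd=1 = bx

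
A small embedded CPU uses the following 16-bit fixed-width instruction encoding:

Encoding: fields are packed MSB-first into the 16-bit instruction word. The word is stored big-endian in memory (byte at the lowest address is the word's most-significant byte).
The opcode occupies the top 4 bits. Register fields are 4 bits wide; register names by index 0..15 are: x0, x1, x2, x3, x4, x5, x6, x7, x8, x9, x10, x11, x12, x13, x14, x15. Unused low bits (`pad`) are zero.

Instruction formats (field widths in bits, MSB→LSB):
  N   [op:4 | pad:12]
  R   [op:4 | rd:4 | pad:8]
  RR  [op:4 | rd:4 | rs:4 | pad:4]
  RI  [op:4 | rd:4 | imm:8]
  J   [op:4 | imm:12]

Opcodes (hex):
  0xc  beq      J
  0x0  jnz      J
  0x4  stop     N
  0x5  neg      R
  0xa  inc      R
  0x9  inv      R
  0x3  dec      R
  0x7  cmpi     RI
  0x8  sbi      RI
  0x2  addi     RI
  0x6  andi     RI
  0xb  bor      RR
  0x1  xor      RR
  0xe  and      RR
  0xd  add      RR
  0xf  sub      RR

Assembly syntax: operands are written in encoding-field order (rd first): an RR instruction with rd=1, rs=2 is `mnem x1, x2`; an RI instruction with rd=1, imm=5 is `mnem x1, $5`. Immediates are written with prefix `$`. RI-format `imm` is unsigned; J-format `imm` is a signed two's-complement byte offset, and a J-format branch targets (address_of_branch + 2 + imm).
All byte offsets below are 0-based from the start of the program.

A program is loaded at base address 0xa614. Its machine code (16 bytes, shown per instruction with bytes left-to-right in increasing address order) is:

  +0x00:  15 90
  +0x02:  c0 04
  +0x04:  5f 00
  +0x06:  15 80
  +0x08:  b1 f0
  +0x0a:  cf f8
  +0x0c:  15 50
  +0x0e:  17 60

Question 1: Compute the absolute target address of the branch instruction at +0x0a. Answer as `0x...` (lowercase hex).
0xa618

+0x0a: cf f8 ⇒ word 0xcff8 (big)
  opcode bits[15:12]=0xc: beq/J
  imm: (w>>0)&0xfff=0xff8 (s12→-8) → $-8
  target = base 0xa614 + off 0x0a + 2 + imm -8 = 0xa618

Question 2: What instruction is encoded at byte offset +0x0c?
+0x0c: 15 50 ⇒ word 0x1550 (big)
  op=0x1550>>12=0x1 ⇒ xor (RR)
  rd@[11:8]=0x5 ⇒ x5
  rs@[7:4]=0x5 ⇒ x5

xor x5, x5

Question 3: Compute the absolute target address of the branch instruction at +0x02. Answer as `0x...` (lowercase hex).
0xa61c

+0x02: c0 04 ⇒ word 0xc004 (big)
  top 4b → 0xc → beq [J]
  imm@[11:0]=0x4 ⇒ $4
  target = base 0xa614 + off 0x02 + 2 + imm 4 = 0xa61c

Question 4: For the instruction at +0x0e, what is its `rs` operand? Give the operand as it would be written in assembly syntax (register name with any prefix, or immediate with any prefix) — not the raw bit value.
x6

+0x0e: 17 60 ⇒ word 0x1760 (big)
  top 4b → 0x1 → xor [RR]
  [11:8] rd=7 = x7
  [7:4] rs=6 = x6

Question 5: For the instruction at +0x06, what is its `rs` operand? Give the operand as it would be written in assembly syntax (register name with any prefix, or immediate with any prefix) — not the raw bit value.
x8

off 0x06: read 15 80 as big → 0x1580
  opcode bits[15:12]=0x1: xor/RR
  rd: (w>>8)&0xf=0x5 → x5
  rs: (w>>4)&0xf=0x8 → x8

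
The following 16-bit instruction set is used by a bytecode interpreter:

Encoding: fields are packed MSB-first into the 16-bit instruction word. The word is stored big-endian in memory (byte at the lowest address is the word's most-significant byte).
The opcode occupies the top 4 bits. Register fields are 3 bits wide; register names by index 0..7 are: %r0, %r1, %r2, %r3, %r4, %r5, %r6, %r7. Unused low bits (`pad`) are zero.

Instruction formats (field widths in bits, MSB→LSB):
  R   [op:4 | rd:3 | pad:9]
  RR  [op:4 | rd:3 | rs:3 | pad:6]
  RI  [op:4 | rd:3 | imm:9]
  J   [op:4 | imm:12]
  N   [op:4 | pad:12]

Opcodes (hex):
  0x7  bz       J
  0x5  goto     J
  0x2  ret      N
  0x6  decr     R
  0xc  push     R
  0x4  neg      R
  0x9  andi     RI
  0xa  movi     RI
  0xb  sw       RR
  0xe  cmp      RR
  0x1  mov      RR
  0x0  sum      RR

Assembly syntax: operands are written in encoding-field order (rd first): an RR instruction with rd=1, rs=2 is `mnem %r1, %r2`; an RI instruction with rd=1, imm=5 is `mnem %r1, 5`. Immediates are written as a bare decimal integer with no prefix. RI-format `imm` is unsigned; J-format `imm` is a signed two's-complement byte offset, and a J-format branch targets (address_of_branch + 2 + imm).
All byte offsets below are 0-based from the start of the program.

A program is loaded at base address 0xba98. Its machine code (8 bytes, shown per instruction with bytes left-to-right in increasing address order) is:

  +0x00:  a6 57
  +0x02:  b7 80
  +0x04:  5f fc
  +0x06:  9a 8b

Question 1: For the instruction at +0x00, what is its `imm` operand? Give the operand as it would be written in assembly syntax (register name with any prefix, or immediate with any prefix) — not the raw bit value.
off 0x00: read a6 57 as big → 0xa657
  opcode bits[15:12]=0xa: movi/RI
  [11:9] rd=3 = %r3
  [8:0] imm=87 = 87

87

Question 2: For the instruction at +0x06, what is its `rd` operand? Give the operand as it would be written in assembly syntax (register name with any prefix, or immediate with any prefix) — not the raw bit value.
[06] 9a 8b → 0x9a8b
  opcode bits[15:12]=0x9: andi/RI
  [11:9] rd=5 = %r5
  [8:0] imm=139 = 139

%r5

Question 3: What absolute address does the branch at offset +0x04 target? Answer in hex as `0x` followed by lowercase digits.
+0x04: 5f fc ⇒ word 0x5ffc (big)
  op=0x5ffc>>12=0x5 ⇒ goto (J)
  [11:0] imm=4092 (s12→-4) = -4
  target = base 0xba98 + off 0x04 + 2 + imm -4 = 0xba9a

0xba9a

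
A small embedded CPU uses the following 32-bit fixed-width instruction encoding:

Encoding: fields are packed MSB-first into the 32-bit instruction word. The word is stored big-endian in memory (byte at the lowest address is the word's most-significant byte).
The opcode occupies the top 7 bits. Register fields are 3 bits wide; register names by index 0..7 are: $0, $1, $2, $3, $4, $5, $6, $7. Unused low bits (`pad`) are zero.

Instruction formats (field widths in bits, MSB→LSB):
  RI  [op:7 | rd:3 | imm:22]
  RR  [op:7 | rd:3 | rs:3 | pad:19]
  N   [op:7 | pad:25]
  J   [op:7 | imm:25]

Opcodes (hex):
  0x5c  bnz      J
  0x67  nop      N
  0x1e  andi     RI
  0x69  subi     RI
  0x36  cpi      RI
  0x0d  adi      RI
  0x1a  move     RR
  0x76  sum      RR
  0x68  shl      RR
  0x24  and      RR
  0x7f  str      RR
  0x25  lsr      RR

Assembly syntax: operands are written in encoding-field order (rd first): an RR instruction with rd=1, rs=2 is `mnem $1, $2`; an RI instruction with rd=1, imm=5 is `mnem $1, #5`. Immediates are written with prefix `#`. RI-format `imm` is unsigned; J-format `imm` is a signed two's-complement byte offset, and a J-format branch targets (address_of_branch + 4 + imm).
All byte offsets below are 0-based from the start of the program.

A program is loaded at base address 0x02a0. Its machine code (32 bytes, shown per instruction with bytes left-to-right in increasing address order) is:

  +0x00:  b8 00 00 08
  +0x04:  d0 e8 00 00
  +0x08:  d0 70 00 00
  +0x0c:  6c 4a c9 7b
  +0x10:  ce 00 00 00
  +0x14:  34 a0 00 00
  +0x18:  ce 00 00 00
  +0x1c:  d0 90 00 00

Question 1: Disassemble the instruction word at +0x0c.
@+0c  big-endian(6c 4a c9 7b) = 0x6c4ac97b
  top 7b → 0x36 → cpi [RI]
  [24:22] rd=1 = $1
  [21:0] imm=706939 = #706939

cpi $1, #706939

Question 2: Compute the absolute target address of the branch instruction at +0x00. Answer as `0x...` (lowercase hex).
[00] b8 00 00 08 → 0xb8000008
  opcode bits[31:25]=0x5c: bnz/J
  imm: (w>>0)&0x1ffffff=0x8 → #8
  target = base 0x02a0 + off 0x00 + 4 + imm 8 = 0x02ac

0x02ac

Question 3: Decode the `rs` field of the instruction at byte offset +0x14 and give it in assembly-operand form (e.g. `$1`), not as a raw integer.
+0x14: 34 a0 00 00 ⇒ word 0x34a00000 (big)
  top 7b → 0x1a → move [RR]
  [24:22] rd=2 = $2
  [21:19] rs=4 = $4

$4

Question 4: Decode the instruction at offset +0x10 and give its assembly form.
off 0x10: read ce 00 00 00 as big → 0xce000000
  opcode bits[31:25]=0x67: nop/N

nop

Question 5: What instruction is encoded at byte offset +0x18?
nop

[18] ce 00 00 00 → 0xce000000
  op=0xce000000>>25=0x67 ⇒ nop (N)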